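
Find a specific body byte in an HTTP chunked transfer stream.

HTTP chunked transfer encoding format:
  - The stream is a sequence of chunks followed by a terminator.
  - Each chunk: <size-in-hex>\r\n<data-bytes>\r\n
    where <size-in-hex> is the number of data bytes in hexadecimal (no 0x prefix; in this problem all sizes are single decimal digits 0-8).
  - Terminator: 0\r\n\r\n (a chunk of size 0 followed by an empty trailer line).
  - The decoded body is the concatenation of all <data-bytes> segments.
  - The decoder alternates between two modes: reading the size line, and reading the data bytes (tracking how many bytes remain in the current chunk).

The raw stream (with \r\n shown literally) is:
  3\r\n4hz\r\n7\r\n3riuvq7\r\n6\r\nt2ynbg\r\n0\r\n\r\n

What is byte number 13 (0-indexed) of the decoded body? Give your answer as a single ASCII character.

Answer: n

Derivation:
Chunk 1: stream[0..1]='3' size=0x3=3, data at stream[3..6]='4hz' -> body[0..3], body so far='4hz'
Chunk 2: stream[8..9]='7' size=0x7=7, data at stream[11..18]='3riuvq7' -> body[3..10], body so far='4hz3riuvq7'
Chunk 3: stream[20..21]='6' size=0x6=6, data at stream[23..29]='t2ynbg' -> body[10..16], body so far='4hz3riuvq7t2ynbg'
Chunk 4: stream[31..32]='0' size=0 (terminator). Final body='4hz3riuvq7t2ynbg' (16 bytes)
Body byte 13 = 'n'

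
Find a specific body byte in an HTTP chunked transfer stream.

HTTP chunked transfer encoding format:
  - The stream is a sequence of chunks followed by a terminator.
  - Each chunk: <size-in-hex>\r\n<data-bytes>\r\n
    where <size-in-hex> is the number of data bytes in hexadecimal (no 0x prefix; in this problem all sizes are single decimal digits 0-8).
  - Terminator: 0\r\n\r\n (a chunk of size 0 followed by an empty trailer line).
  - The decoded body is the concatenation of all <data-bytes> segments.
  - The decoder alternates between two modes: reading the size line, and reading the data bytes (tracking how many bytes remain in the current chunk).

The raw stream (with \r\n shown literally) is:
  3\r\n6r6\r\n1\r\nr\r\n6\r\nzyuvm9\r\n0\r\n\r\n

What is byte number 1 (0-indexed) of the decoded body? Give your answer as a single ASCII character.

Chunk 1: stream[0..1]='3' size=0x3=3, data at stream[3..6]='6r6' -> body[0..3], body so far='6r6'
Chunk 2: stream[8..9]='1' size=0x1=1, data at stream[11..12]='r' -> body[3..4], body so far='6r6r'
Chunk 3: stream[14..15]='6' size=0x6=6, data at stream[17..23]='zyuvm9' -> body[4..10], body so far='6r6rzyuvm9'
Chunk 4: stream[25..26]='0' size=0 (terminator). Final body='6r6rzyuvm9' (10 bytes)
Body byte 1 = 'r'

Answer: r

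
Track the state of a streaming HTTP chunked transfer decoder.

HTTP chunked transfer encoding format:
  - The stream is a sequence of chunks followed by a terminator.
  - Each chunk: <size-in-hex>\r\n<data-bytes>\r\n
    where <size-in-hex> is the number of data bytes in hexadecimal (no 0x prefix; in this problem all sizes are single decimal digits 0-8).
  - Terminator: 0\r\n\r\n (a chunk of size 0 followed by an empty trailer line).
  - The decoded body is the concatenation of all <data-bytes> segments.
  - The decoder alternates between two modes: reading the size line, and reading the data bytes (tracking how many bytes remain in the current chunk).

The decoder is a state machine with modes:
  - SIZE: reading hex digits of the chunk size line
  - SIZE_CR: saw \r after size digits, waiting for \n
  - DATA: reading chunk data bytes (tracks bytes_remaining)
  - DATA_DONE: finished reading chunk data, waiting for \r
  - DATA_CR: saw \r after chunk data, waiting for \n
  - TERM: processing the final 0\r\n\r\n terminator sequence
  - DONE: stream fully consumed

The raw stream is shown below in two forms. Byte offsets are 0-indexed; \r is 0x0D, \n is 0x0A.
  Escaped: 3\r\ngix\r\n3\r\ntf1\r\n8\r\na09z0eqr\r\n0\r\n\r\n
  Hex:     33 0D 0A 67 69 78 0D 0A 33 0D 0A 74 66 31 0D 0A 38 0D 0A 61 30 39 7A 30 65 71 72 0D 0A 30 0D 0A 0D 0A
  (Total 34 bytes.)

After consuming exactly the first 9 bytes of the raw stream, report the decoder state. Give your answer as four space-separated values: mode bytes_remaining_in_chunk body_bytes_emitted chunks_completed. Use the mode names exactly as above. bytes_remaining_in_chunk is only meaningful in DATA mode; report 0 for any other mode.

Answer: SIZE 0 3 1

Derivation:
Byte 0 = '3': mode=SIZE remaining=0 emitted=0 chunks_done=0
Byte 1 = 0x0D: mode=SIZE_CR remaining=0 emitted=0 chunks_done=0
Byte 2 = 0x0A: mode=DATA remaining=3 emitted=0 chunks_done=0
Byte 3 = 'g': mode=DATA remaining=2 emitted=1 chunks_done=0
Byte 4 = 'i': mode=DATA remaining=1 emitted=2 chunks_done=0
Byte 5 = 'x': mode=DATA_DONE remaining=0 emitted=3 chunks_done=0
Byte 6 = 0x0D: mode=DATA_CR remaining=0 emitted=3 chunks_done=0
Byte 7 = 0x0A: mode=SIZE remaining=0 emitted=3 chunks_done=1
Byte 8 = '3': mode=SIZE remaining=0 emitted=3 chunks_done=1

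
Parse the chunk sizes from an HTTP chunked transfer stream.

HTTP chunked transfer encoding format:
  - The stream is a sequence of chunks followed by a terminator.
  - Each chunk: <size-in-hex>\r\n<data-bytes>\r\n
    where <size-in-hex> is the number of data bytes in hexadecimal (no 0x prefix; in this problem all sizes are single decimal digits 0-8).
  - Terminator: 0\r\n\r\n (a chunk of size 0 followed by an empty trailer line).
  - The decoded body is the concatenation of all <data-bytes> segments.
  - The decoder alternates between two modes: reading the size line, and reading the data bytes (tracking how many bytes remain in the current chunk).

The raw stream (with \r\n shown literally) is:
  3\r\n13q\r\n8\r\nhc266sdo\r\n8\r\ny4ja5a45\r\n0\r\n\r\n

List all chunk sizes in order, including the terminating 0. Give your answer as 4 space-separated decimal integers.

Answer: 3 8 8 0

Derivation:
Chunk 1: stream[0..1]='3' size=0x3=3, data at stream[3..6]='13q' -> body[0..3], body so far='13q'
Chunk 2: stream[8..9]='8' size=0x8=8, data at stream[11..19]='hc266sdo' -> body[3..11], body so far='13qhc266sdo'
Chunk 3: stream[21..22]='8' size=0x8=8, data at stream[24..32]='y4ja5a45' -> body[11..19], body so far='13qhc266sdoy4ja5a45'
Chunk 4: stream[34..35]='0' size=0 (terminator). Final body='13qhc266sdoy4ja5a45' (19 bytes)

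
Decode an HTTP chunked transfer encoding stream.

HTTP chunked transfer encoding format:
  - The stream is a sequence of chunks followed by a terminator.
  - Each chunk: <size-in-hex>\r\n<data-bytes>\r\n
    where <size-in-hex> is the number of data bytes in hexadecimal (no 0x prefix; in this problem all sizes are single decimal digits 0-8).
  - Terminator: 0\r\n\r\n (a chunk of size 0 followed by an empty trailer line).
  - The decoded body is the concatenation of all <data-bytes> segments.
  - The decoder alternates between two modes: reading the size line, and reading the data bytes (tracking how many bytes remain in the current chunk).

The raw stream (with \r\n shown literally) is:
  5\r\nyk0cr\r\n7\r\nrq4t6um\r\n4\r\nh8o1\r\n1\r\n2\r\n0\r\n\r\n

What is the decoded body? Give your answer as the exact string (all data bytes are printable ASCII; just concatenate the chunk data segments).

Chunk 1: stream[0..1]='5' size=0x5=5, data at stream[3..8]='yk0cr' -> body[0..5], body so far='yk0cr'
Chunk 2: stream[10..11]='7' size=0x7=7, data at stream[13..20]='rq4t6um' -> body[5..12], body so far='yk0crrq4t6um'
Chunk 3: stream[22..23]='4' size=0x4=4, data at stream[25..29]='h8o1' -> body[12..16], body so far='yk0crrq4t6umh8o1'
Chunk 4: stream[31..32]='1' size=0x1=1, data at stream[34..35]='2' -> body[16..17], body so far='yk0crrq4t6umh8o12'
Chunk 5: stream[37..38]='0' size=0 (terminator). Final body='yk0crrq4t6umh8o12' (17 bytes)

Answer: yk0crrq4t6umh8o12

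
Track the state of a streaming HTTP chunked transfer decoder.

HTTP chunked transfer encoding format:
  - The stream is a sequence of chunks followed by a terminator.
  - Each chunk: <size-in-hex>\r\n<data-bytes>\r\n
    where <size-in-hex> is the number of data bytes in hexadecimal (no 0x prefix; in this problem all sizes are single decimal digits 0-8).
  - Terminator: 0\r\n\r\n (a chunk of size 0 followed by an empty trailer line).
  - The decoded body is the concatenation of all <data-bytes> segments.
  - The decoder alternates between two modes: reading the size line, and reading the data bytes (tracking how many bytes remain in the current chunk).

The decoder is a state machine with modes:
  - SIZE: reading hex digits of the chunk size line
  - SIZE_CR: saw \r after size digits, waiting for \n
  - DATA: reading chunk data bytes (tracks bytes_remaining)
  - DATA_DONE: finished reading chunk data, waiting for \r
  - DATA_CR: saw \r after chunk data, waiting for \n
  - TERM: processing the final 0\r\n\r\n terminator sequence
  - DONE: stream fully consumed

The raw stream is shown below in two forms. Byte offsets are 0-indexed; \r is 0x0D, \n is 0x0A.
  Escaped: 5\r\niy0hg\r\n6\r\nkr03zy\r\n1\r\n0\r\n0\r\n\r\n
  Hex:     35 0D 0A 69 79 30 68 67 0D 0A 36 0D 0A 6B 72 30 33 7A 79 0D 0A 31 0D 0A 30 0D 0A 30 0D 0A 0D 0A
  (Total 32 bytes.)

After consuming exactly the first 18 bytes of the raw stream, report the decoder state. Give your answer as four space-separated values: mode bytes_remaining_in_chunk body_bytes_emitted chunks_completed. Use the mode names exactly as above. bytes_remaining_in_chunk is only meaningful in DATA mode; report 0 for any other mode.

Byte 0 = '5': mode=SIZE remaining=0 emitted=0 chunks_done=0
Byte 1 = 0x0D: mode=SIZE_CR remaining=0 emitted=0 chunks_done=0
Byte 2 = 0x0A: mode=DATA remaining=5 emitted=0 chunks_done=0
Byte 3 = 'i': mode=DATA remaining=4 emitted=1 chunks_done=0
Byte 4 = 'y': mode=DATA remaining=3 emitted=2 chunks_done=0
Byte 5 = '0': mode=DATA remaining=2 emitted=3 chunks_done=0
Byte 6 = 'h': mode=DATA remaining=1 emitted=4 chunks_done=0
Byte 7 = 'g': mode=DATA_DONE remaining=0 emitted=5 chunks_done=0
Byte 8 = 0x0D: mode=DATA_CR remaining=0 emitted=5 chunks_done=0
Byte 9 = 0x0A: mode=SIZE remaining=0 emitted=5 chunks_done=1
Byte 10 = '6': mode=SIZE remaining=0 emitted=5 chunks_done=1
Byte 11 = 0x0D: mode=SIZE_CR remaining=0 emitted=5 chunks_done=1
Byte 12 = 0x0A: mode=DATA remaining=6 emitted=5 chunks_done=1
Byte 13 = 'k': mode=DATA remaining=5 emitted=6 chunks_done=1
Byte 14 = 'r': mode=DATA remaining=4 emitted=7 chunks_done=1
Byte 15 = '0': mode=DATA remaining=3 emitted=8 chunks_done=1
Byte 16 = '3': mode=DATA remaining=2 emitted=9 chunks_done=1
Byte 17 = 'z': mode=DATA remaining=1 emitted=10 chunks_done=1

Answer: DATA 1 10 1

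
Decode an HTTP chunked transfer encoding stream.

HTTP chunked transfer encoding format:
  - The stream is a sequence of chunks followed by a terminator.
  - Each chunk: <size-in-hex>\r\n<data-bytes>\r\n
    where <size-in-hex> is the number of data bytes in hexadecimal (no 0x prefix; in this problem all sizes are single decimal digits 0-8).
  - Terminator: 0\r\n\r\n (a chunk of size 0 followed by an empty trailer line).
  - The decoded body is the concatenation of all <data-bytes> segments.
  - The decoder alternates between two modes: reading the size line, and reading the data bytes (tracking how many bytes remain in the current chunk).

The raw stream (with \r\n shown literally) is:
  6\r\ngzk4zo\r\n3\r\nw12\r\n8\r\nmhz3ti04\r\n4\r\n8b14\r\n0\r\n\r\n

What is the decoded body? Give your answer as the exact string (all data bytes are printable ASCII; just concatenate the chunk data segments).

Chunk 1: stream[0..1]='6' size=0x6=6, data at stream[3..9]='gzk4zo' -> body[0..6], body so far='gzk4zo'
Chunk 2: stream[11..12]='3' size=0x3=3, data at stream[14..17]='w12' -> body[6..9], body so far='gzk4zow12'
Chunk 3: stream[19..20]='8' size=0x8=8, data at stream[22..30]='mhz3ti04' -> body[9..17], body so far='gzk4zow12mhz3ti04'
Chunk 4: stream[32..33]='4' size=0x4=4, data at stream[35..39]='8b14' -> body[17..21], body so far='gzk4zow12mhz3ti048b14'
Chunk 5: stream[41..42]='0' size=0 (terminator). Final body='gzk4zow12mhz3ti048b14' (21 bytes)

Answer: gzk4zow12mhz3ti048b14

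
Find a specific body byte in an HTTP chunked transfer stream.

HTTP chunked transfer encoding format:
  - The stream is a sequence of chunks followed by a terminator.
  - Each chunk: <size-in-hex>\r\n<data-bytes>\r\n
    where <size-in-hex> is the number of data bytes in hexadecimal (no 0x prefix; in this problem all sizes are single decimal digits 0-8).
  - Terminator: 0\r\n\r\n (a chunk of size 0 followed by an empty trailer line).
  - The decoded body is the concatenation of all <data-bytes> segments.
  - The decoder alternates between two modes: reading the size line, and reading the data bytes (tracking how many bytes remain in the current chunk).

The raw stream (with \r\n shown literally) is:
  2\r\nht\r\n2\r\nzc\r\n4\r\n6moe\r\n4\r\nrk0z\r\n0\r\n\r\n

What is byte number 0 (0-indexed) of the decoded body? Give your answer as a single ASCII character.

Chunk 1: stream[0..1]='2' size=0x2=2, data at stream[3..5]='ht' -> body[0..2], body so far='ht'
Chunk 2: stream[7..8]='2' size=0x2=2, data at stream[10..12]='zc' -> body[2..4], body so far='htzc'
Chunk 3: stream[14..15]='4' size=0x4=4, data at stream[17..21]='6moe' -> body[4..8], body so far='htzc6moe'
Chunk 4: stream[23..24]='4' size=0x4=4, data at stream[26..30]='rk0z' -> body[8..12], body so far='htzc6moerk0z'
Chunk 5: stream[32..33]='0' size=0 (terminator). Final body='htzc6moerk0z' (12 bytes)
Body byte 0 = 'h'

Answer: h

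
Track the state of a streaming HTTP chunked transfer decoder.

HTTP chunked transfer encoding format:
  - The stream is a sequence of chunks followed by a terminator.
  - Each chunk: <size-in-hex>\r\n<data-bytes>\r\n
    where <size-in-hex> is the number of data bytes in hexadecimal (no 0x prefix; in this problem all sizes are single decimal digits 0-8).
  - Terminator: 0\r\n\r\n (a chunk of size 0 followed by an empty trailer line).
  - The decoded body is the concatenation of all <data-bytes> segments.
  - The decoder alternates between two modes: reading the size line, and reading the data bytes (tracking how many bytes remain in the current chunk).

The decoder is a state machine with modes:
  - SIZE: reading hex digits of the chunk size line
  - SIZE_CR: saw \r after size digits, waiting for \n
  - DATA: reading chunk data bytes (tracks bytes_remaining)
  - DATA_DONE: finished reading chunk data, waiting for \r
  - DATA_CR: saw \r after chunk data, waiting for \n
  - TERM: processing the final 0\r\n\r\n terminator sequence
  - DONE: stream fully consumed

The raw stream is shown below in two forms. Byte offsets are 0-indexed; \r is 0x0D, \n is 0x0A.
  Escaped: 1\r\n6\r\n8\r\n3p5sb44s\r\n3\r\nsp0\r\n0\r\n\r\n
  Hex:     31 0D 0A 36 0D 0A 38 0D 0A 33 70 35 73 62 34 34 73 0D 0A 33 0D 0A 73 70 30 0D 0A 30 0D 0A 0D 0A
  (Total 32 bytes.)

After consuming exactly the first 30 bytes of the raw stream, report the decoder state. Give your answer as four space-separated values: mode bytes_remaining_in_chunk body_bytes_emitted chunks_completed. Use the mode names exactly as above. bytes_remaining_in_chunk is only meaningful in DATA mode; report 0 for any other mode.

Byte 0 = '1': mode=SIZE remaining=0 emitted=0 chunks_done=0
Byte 1 = 0x0D: mode=SIZE_CR remaining=0 emitted=0 chunks_done=0
Byte 2 = 0x0A: mode=DATA remaining=1 emitted=0 chunks_done=0
Byte 3 = '6': mode=DATA_DONE remaining=0 emitted=1 chunks_done=0
Byte 4 = 0x0D: mode=DATA_CR remaining=0 emitted=1 chunks_done=0
Byte 5 = 0x0A: mode=SIZE remaining=0 emitted=1 chunks_done=1
Byte 6 = '8': mode=SIZE remaining=0 emitted=1 chunks_done=1
Byte 7 = 0x0D: mode=SIZE_CR remaining=0 emitted=1 chunks_done=1
Byte 8 = 0x0A: mode=DATA remaining=8 emitted=1 chunks_done=1
Byte 9 = '3': mode=DATA remaining=7 emitted=2 chunks_done=1
Byte 10 = 'p': mode=DATA remaining=6 emitted=3 chunks_done=1
Byte 11 = '5': mode=DATA remaining=5 emitted=4 chunks_done=1
Byte 12 = 's': mode=DATA remaining=4 emitted=5 chunks_done=1
Byte 13 = 'b': mode=DATA remaining=3 emitted=6 chunks_done=1
Byte 14 = '4': mode=DATA remaining=2 emitted=7 chunks_done=1
Byte 15 = '4': mode=DATA remaining=1 emitted=8 chunks_done=1
Byte 16 = 's': mode=DATA_DONE remaining=0 emitted=9 chunks_done=1
Byte 17 = 0x0D: mode=DATA_CR remaining=0 emitted=9 chunks_done=1
Byte 18 = 0x0A: mode=SIZE remaining=0 emitted=9 chunks_done=2
Byte 19 = '3': mode=SIZE remaining=0 emitted=9 chunks_done=2
Byte 20 = 0x0D: mode=SIZE_CR remaining=0 emitted=9 chunks_done=2
Byte 21 = 0x0A: mode=DATA remaining=3 emitted=9 chunks_done=2
Byte 22 = 's': mode=DATA remaining=2 emitted=10 chunks_done=2
Byte 23 = 'p': mode=DATA remaining=1 emitted=11 chunks_done=2
Byte 24 = '0': mode=DATA_DONE remaining=0 emitted=12 chunks_done=2
Byte 25 = 0x0D: mode=DATA_CR remaining=0 emitted=12 chunks_done=2
Byte 26 = 0x0A: mode=SIZE remaining=0 emitted=12 chunks_done=3
Byte 27 = '0': mode=SIZE remaining=0 emitted=12 chunks_done=3
Byte 28 = 0x0D: mode=SIZE_CR remaining=0 emitted=12 chunks_done=3
Byte 29 = 0x0A: mode=TERM remaining=0 emitted=12 chunks_done=3

Answer: TERM 0 12 3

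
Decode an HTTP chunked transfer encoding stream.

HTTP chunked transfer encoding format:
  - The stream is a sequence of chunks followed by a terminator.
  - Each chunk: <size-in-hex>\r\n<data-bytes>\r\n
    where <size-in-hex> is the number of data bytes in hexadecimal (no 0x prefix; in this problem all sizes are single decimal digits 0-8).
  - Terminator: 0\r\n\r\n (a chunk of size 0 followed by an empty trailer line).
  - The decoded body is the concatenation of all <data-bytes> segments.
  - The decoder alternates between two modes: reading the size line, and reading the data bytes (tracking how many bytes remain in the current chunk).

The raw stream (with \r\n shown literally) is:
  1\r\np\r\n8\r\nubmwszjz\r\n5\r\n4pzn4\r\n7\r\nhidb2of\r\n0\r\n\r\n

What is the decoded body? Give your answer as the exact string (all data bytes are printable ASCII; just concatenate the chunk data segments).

Answer: pubmwszjz4pzn4hidb2of

Derivation:
Chunk 1: stream[0..1]='1' size=0x1=1, data at stream[3..4]='p' -> body[0..1], body so far='p'
Chunk 2: stream[6..7]='8' size=0x8=8, data at stream[9..17]='ubmwszjz' -> body[1..9], body so far='pubmwszjz'
Chunk 3: stream[19..20]='5' size=0x5=5, data at stream[22..27]='4pzn4' -> body[9..14], body so far='pubmwszjz4pzn4'
Chunk 4: stream[29..30]='7' size=0x7=7, data at stream[32..39]='hidb2of' -> body[14..21], body so far='pubmwszjz4pzn4hidb2of'
Chunk 5: stream[41..42]='0' size=0 (terminator). Final body='pubmwszjz4pzn4hidb2of' (21 bytes)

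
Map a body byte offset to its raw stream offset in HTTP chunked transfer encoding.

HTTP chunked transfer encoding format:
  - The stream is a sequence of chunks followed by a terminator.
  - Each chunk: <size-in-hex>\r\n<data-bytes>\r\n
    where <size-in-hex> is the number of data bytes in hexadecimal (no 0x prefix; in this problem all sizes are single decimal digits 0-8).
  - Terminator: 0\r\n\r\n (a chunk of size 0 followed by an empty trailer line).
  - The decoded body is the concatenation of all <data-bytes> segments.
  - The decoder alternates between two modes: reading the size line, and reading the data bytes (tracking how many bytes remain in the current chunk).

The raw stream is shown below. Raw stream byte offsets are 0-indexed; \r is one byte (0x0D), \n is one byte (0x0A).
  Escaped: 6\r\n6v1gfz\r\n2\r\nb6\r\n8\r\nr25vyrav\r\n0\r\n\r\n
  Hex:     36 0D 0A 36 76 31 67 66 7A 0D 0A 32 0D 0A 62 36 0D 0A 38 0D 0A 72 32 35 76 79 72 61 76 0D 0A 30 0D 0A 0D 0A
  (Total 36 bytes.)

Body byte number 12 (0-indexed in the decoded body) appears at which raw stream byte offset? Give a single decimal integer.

Answer: 25

Derivation:
Chunk 1: stream[0..1]='6' size=0x6=6, data at stream[3..9]='6v1gfz' -> body[0..6], body so far='6v1gfz'
Chunk 2: stream[11..12]='2' size=0x2=2, data at stream[14..16]='b6' -> body[6..8], body so far='6v1gfzb6'
Chunk 3: stream[18..19]='8' size=0x8=8, data at stream[21..29]='r25vyrav' -> body[8..16], body so far='6v1gfzb6r25vyrav'
Chunk 4: stream[31..32]='0' size=0 (terminator). Final body='6v1gfzb6r25vyrav' (16 bytes)
Body byte 12 at stream offset 25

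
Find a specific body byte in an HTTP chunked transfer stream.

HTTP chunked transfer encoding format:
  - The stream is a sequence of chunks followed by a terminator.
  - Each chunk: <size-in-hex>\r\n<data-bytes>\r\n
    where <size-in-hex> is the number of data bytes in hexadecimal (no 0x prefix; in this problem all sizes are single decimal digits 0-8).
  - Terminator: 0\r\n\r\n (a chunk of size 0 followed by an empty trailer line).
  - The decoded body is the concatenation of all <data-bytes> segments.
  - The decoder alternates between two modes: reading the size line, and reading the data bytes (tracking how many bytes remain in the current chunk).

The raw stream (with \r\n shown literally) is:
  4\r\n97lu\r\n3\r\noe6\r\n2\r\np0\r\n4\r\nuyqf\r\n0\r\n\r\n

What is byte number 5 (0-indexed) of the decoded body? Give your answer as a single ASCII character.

Answer: e

Derivation:
Chunk 1: stream[0..1]='4' size=0x4=4, data at stream[3..7]='97lu' -> body[0..4], body so far='97lu'
Chunk 2: stream[9..10]='3' size=0x3=3, data at stream[12..15]='oe6' -> body[4..7], body so far='97luoe6'
Chunk 3: stream[17..18]='2' size=0x2=2, data at stream[20..22]='p0' -> body[7..9], body so far='97luoe6p0'
Chunk 4: stream[24..25]='4' size=0x4=4, data at stream[27..31]='uyqf' -> body[9..13], body so far='97luoe6p0uyqf'
Chunk 5: stream[33..34]='0' size=0 (terminator). Final body='97luoe6p0uyqf' (13 bytes)
Body byte 5 = 'e'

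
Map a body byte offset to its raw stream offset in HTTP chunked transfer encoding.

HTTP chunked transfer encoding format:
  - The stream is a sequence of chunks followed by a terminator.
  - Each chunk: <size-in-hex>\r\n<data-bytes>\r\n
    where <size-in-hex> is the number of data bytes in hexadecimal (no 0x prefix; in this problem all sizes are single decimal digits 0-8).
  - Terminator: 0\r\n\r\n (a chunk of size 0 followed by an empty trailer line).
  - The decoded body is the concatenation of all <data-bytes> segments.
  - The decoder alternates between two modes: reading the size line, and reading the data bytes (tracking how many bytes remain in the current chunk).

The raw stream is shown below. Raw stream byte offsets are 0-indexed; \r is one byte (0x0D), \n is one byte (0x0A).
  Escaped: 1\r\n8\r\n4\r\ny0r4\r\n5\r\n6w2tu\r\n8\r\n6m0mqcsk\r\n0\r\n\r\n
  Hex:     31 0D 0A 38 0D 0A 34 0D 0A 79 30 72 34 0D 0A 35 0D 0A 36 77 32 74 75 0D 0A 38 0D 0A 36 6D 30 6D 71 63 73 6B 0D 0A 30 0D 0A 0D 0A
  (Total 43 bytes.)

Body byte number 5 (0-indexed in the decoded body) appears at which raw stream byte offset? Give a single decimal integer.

Chunk 1: stream[0..1]='1' size=0x1=1, data at stream[3..4]='8' -> body[0..1], body so far='8'
Chunk 2: stream[6..7]='4' size=0x4=4, data at stream[9..13]='y0r4' -> body[1..5], body so far='8y0r4'
Chunk 3: stream[15..16]='5' size=0x5=5, data at stream[18..23]='6w2tu' -> body[5..10], body so far='8y0r46w2tu'
Chunk 4: stream[25..26]='8' size=0x8=8, data at stream[28..36]='6m0mqcsk' -> body[10..18], body so far='8y0r46w2tu6m0mqcsk'
Chunk 5: stream[38..39]='0' size=0 (terminator). Final body='8y0r46w2tu6m0mqcsk' (18 bytes)
Body byte 5 at stream offset 18

Answer: 18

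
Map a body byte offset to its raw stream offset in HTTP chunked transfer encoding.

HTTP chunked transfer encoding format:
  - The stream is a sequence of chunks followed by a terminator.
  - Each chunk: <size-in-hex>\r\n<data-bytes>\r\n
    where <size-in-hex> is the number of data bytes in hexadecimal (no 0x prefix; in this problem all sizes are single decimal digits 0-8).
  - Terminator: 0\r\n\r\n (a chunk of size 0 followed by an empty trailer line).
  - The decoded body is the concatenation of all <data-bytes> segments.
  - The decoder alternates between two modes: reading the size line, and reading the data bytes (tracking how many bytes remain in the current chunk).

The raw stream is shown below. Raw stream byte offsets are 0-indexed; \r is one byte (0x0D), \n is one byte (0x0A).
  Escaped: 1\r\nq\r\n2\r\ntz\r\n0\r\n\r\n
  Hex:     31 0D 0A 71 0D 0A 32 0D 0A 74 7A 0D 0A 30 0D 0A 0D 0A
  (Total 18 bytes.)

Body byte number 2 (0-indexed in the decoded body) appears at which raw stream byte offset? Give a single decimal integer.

Chunk 1: stream[0..1]='1' size=0x1=1, data at stream[3..4]='q' -> body[0..1], body so far='q'
Chunk 2: stream[6..7]='2' size=0x2=2, data at stream[9..11]='tz' -> body[1..3], body so far='qtz'
Chunk 3: stream[13..14]='0' size=0 (terminator). Final body='qtz' (3 bytes)
Body byte 2 at stream offset 10

Answer: 10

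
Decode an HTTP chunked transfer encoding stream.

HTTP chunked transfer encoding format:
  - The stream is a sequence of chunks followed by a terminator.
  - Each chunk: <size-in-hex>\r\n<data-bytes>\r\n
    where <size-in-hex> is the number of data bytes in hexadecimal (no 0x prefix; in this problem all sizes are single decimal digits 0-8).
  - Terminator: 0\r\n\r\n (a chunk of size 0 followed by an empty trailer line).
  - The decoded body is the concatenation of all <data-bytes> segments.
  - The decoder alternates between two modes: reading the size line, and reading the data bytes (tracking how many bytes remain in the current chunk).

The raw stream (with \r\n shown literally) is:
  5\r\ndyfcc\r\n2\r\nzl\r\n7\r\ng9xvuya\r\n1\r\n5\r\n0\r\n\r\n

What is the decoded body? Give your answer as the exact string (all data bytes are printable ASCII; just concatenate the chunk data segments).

Answer: dyfcczlg9xvuya5

Derivation:
Chunk 1: stream[0..1]='5' size=0x5=5, data at stream[3..8]='dyfcc' -> body[0..5], body so far='dyfcc'
Chunk 2: stream[10..11]='2' size=0x2=2, data at stream[13..15]='zl' -> body[5..7], body so far='dyfcczl'
Chunk 3: stream[17..18]='7' size=0x7=7, data at stream[20..27]='g9xvuya' -> body[7..14], body so far='dyfcczlg9xvuya'
Chunk 4: stream[29..30]='1' size=0x1=1, data at stream[32..33]='5' -> body[14..15], body so far='dyfcczlg9xvuya5'
Chunk 5: stream[35..36]='0' size=0 (terminator). Final body='dyfcczlg9xvuya5' (15 bytes)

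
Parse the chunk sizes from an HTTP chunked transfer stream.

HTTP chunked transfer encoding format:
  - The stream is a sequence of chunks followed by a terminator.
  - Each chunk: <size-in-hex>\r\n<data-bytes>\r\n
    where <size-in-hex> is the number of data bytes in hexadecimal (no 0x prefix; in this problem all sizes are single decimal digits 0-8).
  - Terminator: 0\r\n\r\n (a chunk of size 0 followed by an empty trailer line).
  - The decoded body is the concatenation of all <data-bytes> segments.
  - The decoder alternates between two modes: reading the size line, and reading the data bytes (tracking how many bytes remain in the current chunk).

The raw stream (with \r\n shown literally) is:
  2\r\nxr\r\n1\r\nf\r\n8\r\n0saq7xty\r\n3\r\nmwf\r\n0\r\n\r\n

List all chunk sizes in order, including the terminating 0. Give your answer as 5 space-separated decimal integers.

Answer: 2 1 8 3 0

Derivation:
Chunk 1: stream[0..1]='2' size=0x2=2, data at stream[3..5]='xr' -> body[0..2], body so far='xr'
Chunk 2: stream[7..8]='1' size=0x1=1, data at stream[10..11]='f' -> body[2..3], body so far='xrf'
Chunk 3: stream[13..14]='8' size=0x8=8, data at stream[16..24]='0saq7xty' -> body[3..11], body so far='xrf0saq7xty'
Chunk 4: stream[26..27]='3' size=0x3=3, data at stream[29..32]='mwf' -> body[11..14], body so far='xrf0saq7xtymwf'
Chunk 5: stream[34..35]='0' size=0 (terminator). Final body='xrf0saq7xtymwf' (14 bytes)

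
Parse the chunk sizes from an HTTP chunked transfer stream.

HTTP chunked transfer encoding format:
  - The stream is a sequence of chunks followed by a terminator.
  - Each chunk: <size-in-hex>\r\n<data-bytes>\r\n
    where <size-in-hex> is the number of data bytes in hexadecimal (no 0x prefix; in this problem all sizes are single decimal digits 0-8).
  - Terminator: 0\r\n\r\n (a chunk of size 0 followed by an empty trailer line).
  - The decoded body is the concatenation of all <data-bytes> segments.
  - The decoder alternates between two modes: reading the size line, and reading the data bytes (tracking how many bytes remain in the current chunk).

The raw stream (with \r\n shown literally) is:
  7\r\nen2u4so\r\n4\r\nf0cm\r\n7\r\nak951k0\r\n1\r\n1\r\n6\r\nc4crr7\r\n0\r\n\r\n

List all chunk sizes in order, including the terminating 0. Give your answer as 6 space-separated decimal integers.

Answer: 7 4 7 1 6 0

Derivation:
Chunk 1: stream[0..1]='7' size=0x7=7, data at stream[3..10]='en2u4so' -> body[0..7], body so far='en2u4so'
Chunk 2: stream[12..13]='4' size=0x4=4, data at stream[15..19]='f0cm' -> body[7..11], body so far='en2u4sof0cm'
Chunk 3: stream[21..22]='7' size=0x7=7, data at stream[24..31]='ak951k0' -> body[11..18], body so far='en2u4sof0cmak951k0'
Chunk 4: stream[33..34]='1' size=0x1=1, data at stream[36..37]='1' -> body[18..19], body so far='en2u4sof0cmak951k01'
Chunk 5: stream[39..40]='6' size=0x6=6, data at stream[42..48]='c4crr7' -> body[19..25], body so far='en2u4sof0cmak951k01c4crr7'
Chunk 6: stream[50..51]='0' size=0 (terminator). Final body='en2u4sof0cmak951k01c4crr7' (25 bytes)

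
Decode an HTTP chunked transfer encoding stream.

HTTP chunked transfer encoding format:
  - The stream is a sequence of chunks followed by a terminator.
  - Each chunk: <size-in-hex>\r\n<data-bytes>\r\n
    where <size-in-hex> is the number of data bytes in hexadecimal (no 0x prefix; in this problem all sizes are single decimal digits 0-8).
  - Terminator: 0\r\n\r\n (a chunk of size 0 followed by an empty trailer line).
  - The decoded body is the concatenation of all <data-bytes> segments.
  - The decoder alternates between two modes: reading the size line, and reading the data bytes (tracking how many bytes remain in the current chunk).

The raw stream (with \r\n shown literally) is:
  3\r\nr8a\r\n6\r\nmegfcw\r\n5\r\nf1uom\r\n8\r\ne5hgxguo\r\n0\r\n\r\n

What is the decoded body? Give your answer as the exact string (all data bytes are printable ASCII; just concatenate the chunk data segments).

Chunk 1: stream[0..1]='3' size=0x3=3, data at stream[3..6]='r8a' -> body[0..3], body so far='r8a'
Chunk 2: stream[8..9]='6' size=0x6=6, data at stream[11..17]='megfcw' -> body[3..9], body so far='r8amegfcw'
Chunk 3: stream[19..20]='5' size=0x5=5, data at stream[22..27]='f1uom' -> body[9..14], body so far='r8amegfcwf1uom'
Chunk 4: stream[29..30]='8' size=0x8=8, data at stream[32..40]='e5hgxguo' -> body[14..22], body so far='r8amegfcwf1uome5hgxguo'
Chunk 5: stream[42..43]='0' size=0 (terminator). Final body='r8amegfcwf1uome5hgxguo' (22 bytes)

Answer: r8amegfcwf1uome5hgxguo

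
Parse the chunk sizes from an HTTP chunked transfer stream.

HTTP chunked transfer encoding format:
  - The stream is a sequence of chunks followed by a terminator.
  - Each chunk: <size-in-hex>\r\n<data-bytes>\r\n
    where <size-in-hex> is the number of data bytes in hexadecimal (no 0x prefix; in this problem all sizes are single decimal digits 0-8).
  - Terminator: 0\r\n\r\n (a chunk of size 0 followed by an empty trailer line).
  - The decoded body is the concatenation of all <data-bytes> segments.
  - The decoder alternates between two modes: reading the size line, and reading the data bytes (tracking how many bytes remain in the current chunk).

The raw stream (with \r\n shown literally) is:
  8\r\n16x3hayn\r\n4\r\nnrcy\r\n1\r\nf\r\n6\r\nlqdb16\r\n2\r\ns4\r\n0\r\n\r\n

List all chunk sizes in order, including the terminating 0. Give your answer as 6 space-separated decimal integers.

Chunk 1: stream[0..1]='8' size=0x8=8, data at stream[3..11]='16x3hayn' -> body[0..8], body so far='16x3hayn'
Chunk 2: stream[13..14]='4' size=0x4=4, data at stream[16..20]='nrcy' -> body[8..12], body so far='16x3haynnrcy'
Chunk 3: stream[22..23]='1' size=0x1=1, data at stream[25..26]='f' -> body[12..13], body so far='16x3haynnrcyf'
Chunk 4: stream[28..29]='6' size=0x6=6, data at stream[31..37]='lqdb16' -> body[13..19], body so far='16x3haynnrcyflqdb16'
Chunk 5: stream[39..40]='2' size=0x2=2, data at stream[42..44]='s4' -> body[19..21], body so far='16x3haynnrcyflqdb16s4'
Chunk 6: stream[46..47]='0' size=0 (terminator). Final body='16x3haynnrcyflqdb16s4' (21 bytes)

Answer: 8 4 1 6 2 0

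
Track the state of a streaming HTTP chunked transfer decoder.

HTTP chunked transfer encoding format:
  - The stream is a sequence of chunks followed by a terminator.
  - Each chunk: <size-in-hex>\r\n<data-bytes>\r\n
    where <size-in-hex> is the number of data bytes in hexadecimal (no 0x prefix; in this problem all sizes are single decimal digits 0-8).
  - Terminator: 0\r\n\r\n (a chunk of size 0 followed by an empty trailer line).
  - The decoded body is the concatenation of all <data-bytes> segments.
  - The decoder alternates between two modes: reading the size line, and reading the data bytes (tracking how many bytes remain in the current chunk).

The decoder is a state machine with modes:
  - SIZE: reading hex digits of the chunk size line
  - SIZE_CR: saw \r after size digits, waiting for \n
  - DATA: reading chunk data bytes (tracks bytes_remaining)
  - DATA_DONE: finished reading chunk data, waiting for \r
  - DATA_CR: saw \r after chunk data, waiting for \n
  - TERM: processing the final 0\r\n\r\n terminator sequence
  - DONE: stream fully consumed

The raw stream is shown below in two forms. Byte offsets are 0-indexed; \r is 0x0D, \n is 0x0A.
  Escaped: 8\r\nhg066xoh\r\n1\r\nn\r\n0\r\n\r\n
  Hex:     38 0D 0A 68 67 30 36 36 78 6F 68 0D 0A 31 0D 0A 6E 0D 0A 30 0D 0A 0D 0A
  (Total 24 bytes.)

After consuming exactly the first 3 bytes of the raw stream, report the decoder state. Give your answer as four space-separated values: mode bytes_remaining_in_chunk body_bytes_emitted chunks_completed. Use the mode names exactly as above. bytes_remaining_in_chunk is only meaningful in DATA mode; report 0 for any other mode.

Answer: DATA 8 0 0

Derivation:
Byte 0 = '8': mode=SIZE remaining=0 emitted=0 chunks_done=0
Byte 1 = 0x0D: mode=SIZE_CR remaining=0 emitted=0 chunks_done=0
Byte 2 = 0x0A: mode=DATA remaining=8 emitted=0 chunks_done=0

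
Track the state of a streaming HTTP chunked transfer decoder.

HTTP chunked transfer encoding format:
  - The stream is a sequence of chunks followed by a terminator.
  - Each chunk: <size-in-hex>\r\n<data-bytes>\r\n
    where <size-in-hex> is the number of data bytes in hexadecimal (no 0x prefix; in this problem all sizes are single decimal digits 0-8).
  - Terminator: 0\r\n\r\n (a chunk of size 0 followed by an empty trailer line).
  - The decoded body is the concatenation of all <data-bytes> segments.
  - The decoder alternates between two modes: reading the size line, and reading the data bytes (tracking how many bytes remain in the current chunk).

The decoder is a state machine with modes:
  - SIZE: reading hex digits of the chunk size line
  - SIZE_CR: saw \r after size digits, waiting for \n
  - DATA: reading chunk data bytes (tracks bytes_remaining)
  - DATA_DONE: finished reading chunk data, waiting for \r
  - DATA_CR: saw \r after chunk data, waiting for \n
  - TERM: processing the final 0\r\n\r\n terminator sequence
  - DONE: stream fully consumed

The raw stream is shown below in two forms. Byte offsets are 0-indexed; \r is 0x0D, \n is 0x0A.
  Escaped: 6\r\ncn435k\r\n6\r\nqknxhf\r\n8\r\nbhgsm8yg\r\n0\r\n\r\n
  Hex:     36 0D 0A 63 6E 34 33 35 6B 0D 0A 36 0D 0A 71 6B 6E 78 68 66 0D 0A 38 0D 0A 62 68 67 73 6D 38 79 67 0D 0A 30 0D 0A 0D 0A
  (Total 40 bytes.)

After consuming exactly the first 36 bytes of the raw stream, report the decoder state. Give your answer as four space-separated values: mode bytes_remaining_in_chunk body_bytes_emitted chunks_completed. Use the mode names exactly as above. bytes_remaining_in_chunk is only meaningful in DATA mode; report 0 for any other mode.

Answer: SIZE 0 20 3

Derivation:
Byte 0 = '6': mode=SIZE remaining=0 emitted=0 chunks_done=0
Byte 1 = 0x0D: mode=SIZE_CR remaining=0 emitted=0 chunks_done=0
Byte 2 = 0x0A: mode=DATA remaining=6 emitted=0 chunks_done=0
Byte 3 = 'c': mode=DATA remaining=5 emitted=1 chunks_done=0
Byte 4 = 'n': mode=DATA remaining=4 emitted=2 chunks_done=0
Byte 5 = '4': mode=DATA remaining=3 emitted=3 chunks_done=0
Byte 6 = '3': mode=DATA remaining=2 emitted=4 chunks_done=0
Byte 7 = '5': mode=DATA remaining=1 emitted=5 chunks_done=0
Byte 8 = 'k': mode=DATA_DONE remaining=0 emitted=6 chunks_done=0
Byte 9 = 0x0D: mode=DATA_CR remaining=0 emitted=6 chunks_done=0
Byte 10 = 0x0A: mode=SIZE remaining=0 emitted=6 chunks_done=1
Byte 11 = '6': mode=SIZE remaining=0 emitted=6 chunks_done=1
Byte 12 = 0x0D: mode=SIZE_CR remaining=0 emitted=6 chunks_done=1
Byte 13 = 0x0A: mode=DATA remaining=6 emitted=6 chunks_done=1
Byte 14 = 'q': mode=DATA remaining=5 emitted=7 chunks_done=1
Byte 15 = 'k': mode=DATA remaining=4 emitted=8 chunks_done=1
Byte 16 = 'n': mode=DATA remaining=3 emitted=9 chunks_done=1
Byte 17 = 'x': mode=DATA remaining=2 emitted=10 chunks_done=1
Byte 18 = 'h': mode=DATA remaining=1 emitted=11 chunks_done=1
Byte 19 = 'f': mode=DATA_DONE remaining=0 emitted=12 chunks_done=1
Byte 20 = 0x0D: mode=DATA_CR remaining=0 emitted=12 chunks_done=1
Byte 21 = 0x0A: mode=SIZE remaining=0 emitted=12 chunks_done=2
Byte 22 = '8': mode=SIZE remaining=0 emitted=12 chunks_done=2
Byte 23 = 0x0D: mode=SIZE_CR remaining=0 emitted=12 chunks_done=2
Byte 24 = 0x0A: mode=DATA remaining=8 emitted=12 chunks_done=2
Byte 25 = 'b': mode=DATA remaining=7 emitted=13 chunks_done=2
Byte 26 = 'h': mode=DATA remaining=6 emitted=14 chunks_done=2
Byte 27 = 'g': mode=DATA remaining=5 emitted=15 chunks_done=2
Byte 28 = 's': mode=DATA remaining=4 emitted=16 chunks_done=2
Byte 29 = 'm': mode=DATA remaining=3 emitted=17 chunks_done=2
Byte 30 = '8': mode=DATA remaining=2 emitted=18 chunks_done=2
Byte 31 = 'y': mode=DATA remaining=1 emitted=19 chunks_done=2
Byte 32 = 'g': mode=DATA_DONE remaining=0 emitted=20 chunks_done=2
Byte 33 = 0x0D: mode=DATA_CR remaining=0 emitted=20 chunks_done=2
Byte 34 = 0x0A: mode=SIZE remaining=0 emitted=20 chunks_done=3
Byte 35 = '0': mode=SIZE remaining=0 emitted=20 chunks_done=3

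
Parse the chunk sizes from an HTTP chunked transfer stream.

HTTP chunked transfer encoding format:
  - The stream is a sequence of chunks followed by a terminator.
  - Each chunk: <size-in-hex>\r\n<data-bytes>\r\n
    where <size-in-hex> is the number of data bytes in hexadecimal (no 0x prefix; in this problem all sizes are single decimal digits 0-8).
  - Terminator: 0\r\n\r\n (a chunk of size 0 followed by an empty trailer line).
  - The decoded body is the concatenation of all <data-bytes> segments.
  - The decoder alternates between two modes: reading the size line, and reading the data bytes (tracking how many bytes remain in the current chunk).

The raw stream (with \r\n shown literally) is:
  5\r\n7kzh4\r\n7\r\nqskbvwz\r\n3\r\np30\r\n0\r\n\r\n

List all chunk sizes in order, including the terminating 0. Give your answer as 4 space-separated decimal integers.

Chunk 1: stream[0..1]='5' size=0x5=5, data at stream[3..8]='7kzh4' -> body[0..5], body so far='7kzh4'
Chunk 2: stream[10..11]='7' size=0x7=7, data at stream[13..20]='qskbvwz' -> body[5..12], body so far='7kzh4qskbvwz'
Chunk 3: stream[22..23]='3' size=0x3=3, data at stream[25..28]='p30' -> body[12..15], body so far='7kzh4qskbvwzp30'
Chunk 4: stream[30..31]='0' size=0 (terminator). Final body='7kzh4qskbvwzp30' (15 bytes)

Answer: 5 7 3 0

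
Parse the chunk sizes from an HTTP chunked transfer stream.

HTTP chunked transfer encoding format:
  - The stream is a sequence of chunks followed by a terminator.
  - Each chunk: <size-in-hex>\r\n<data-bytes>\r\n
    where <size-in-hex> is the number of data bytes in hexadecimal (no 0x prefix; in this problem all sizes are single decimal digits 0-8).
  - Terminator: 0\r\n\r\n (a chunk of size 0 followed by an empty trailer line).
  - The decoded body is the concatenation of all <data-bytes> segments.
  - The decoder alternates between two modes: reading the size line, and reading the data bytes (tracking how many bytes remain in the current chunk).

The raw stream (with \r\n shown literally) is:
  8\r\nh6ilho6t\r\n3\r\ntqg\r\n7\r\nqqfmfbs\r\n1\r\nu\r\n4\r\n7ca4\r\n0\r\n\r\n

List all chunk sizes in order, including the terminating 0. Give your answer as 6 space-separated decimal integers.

Answer: 8 3 7 1 4 0

Derivation:
Chunk 1: stream[0..1]='8' size=0x8=8, data at stream[3..11]='h6ilho6t' -> body[0..8], body so far='h6ilho6t'
Chunk 2: stream[13..14]='3' size=0x3=3, data at stream[16..19]='tqg' -> body[8..11], body so far='h6ilho6ttqg'
Chunk 3: stream[21..22]='7' size=0x7=7, data at stream[24..31]='qqfmfbs' -> body[11..18], body so far='h6ilho6ttqgqqfmfbs'
Chunk 4: stream[33..34]='1' size=0x1=1, data at stream[36..37]='u' -> body[18..19], body so far='h6ilho6ttqgqqfmfbsu'
Chunk 5: stream[39..40]='4' size=0x4=4, data at stream[42..46]='7ca4' -> body[19..23], body so far='h6ilho6ttqgqqfmfbsu7ca4'
Chunk 6: stream[48..49]='0' size=0 (terminator). Final body='h6ilho6ttqgqqfmfbsu7ca4' (23 bytes)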